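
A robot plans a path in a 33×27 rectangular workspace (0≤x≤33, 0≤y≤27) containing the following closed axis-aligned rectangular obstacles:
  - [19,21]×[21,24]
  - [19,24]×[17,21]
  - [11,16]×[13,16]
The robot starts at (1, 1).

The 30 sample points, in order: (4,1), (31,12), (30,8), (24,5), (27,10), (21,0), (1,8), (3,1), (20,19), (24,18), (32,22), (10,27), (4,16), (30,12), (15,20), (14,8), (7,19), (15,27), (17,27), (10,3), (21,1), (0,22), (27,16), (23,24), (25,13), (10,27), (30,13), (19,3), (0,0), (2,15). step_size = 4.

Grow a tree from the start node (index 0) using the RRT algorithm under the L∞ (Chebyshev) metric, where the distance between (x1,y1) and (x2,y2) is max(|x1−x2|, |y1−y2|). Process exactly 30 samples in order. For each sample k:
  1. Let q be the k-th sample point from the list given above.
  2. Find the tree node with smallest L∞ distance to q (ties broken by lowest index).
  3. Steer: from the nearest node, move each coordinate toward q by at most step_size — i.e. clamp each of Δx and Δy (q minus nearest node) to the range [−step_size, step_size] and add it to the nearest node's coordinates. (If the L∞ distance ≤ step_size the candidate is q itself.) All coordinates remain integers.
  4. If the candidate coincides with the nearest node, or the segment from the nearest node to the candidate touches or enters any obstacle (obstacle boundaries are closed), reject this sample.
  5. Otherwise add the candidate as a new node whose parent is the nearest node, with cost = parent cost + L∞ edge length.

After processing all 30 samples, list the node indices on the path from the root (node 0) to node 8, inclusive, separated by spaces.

Path: 0 1 8

1. q=(4,1) nearest=0 d=3 new=(4,1) → add node 1 parent=0 cost=3
2. q=(31,12) nearest=1 d=27 new=(8,5) → add node 2 parent=1 cost=7
3. q=(30,8) nearest=2 d=22 new=(12,8) → add node 3 parent=2 cost=11
4. q=(24,5) nearest=3 d=12 new=(16,5) → add node 4 parent=3 cost=15
5. q=(27,10) nearest=4 d=11 new=(20,9) → add node 5 parent=4 cost=19
6. q=(21,0) nearest=4 d=5 new=(20,1) → add node 6 parent=4 cost=19
7. q=(1,8) nearest=0 d=7 new=(1,5) → add node 7 parent=0 cost=4
8. q=(3,1) nearest=1 d=1 new=(3,1) → add node 8 parent=1 cost=4
9. q=(20,19) nearest=5 d=10 new=(20,13) → add node 9 parent=5 cost=23
10. q=(24,18) nearest=9 d=5 new=(24,17) → blocked by [19,24]×[17,21], reject
11. q=(32,22) nearest=9 d=12 new=(24,17) → blocked by [19,24]×[17,21], reject
12. q=(10,27) nearest=9 d=14 new=(16,17) → add node 10 parent=9 cost=27
13. q=(4,16) nearest=3 d=8 new=(8,12) → add node 11 parent=3 cost=15
14. q=(30,12) nearest=5 d=10 new=(24,12) → add node 12 parent=5 cost=23
15. q=(15,20) nearest=10 d=3 new=(15,20) → add node 13 parent=10 cost=30
16. q=(14,8) nearest=3 d=2 new=(14,8) → add node 14 parent=3 cost=13
17. q=(7,19) nearest=11 d=7 new=(7,16) → add node 15 parent=11 cost=19
18. q=(15,27) nearest=13 d=7 new=(15,24) → add node 16 parent=13 cost=34
19. q=(17,27) nearest=16 d=3 new=(17,27) → add node 17 parent=16 cost=37
20. q=(10,3) nearest=2 d=2 new=(10,3) → add node 18 parent=2 cost=9
21. q=(21,1) nearest=6 d=1 new=(21,1) → add node 19 parent=6 cost=20
22. q=(0,22) nearest=15 d=7 new=(3,20) → add node 20 parent=15 cost=23
23. q=(27,16) nearest=12 d=4 new=(27,16) → add node 21 parent=12 cost=27
24. q=(23,24) nearest=17 d=6 new=(21,24) → blocked by [19,21]×[21,24], reject
25. q=(25,13) nearest=12 d=1 new=(25,13) → add node 22 parent=12 cost=24
26. q=(10,27) nearest=16 d=5 new=(11,27) → add node 23 parent=16 cost=38
27. q=(30,13) nearest=21 d=3 new=(30,13) → add node 24 parent=21 cost=30
28. q=(19,3) nearest=6 d=2 new=(19,3) → add node 25 parent=6 cost=21
29. q=(0,0) nearest=0 d=1 new=(0,0) → add node 26 parent=0 cost=1
30. q=(2,15) nearest=15 d=5 new=(3,15) → add node 27 parent=15 cost=23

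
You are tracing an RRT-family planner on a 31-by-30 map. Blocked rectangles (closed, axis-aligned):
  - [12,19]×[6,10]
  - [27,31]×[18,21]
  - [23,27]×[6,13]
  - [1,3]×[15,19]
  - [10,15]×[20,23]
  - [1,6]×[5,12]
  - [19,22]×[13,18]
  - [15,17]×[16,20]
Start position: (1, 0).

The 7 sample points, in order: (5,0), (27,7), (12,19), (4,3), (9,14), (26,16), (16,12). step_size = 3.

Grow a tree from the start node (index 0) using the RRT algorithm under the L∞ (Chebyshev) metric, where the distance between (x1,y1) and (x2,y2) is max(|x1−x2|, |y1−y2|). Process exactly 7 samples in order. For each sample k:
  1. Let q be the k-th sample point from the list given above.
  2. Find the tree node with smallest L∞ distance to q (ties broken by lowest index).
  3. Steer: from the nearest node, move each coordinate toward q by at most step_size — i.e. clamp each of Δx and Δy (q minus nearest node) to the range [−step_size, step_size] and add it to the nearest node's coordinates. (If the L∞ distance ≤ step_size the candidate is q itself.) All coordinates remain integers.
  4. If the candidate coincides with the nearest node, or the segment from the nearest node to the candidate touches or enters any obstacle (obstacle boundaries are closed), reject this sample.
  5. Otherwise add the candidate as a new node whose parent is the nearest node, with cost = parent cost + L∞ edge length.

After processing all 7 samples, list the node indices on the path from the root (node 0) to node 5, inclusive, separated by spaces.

Path: 0 1 2 3 5

1. q=(5,0) nearest=0 d=4 new=(4,0) → add node 1 parent=0 cost=3
2. q=(27,7) nearest=1 d=23 new=(7,3) → add node 2 parent=1 cost=6
3. q=(12,19) nearest=2 d=16 new=(10,6) → add node 3 parent=2 cost=9
4. q=(4,3) nearest=0 d=3 new=(4,3) → add node 4 parent=0 cost=3
5. q=(9,14) nearest=3 d=8 new=(9,9) → add node 5 parent=3 cost=12
6. q=(26,16) nearest=3 d=16 new=(13,9) → blocked by [12,19]×[6,10], reject
7. q=(16,12) nearest=3 d=6 new=(13,9) → blocked by [12,19]×[6,10], reject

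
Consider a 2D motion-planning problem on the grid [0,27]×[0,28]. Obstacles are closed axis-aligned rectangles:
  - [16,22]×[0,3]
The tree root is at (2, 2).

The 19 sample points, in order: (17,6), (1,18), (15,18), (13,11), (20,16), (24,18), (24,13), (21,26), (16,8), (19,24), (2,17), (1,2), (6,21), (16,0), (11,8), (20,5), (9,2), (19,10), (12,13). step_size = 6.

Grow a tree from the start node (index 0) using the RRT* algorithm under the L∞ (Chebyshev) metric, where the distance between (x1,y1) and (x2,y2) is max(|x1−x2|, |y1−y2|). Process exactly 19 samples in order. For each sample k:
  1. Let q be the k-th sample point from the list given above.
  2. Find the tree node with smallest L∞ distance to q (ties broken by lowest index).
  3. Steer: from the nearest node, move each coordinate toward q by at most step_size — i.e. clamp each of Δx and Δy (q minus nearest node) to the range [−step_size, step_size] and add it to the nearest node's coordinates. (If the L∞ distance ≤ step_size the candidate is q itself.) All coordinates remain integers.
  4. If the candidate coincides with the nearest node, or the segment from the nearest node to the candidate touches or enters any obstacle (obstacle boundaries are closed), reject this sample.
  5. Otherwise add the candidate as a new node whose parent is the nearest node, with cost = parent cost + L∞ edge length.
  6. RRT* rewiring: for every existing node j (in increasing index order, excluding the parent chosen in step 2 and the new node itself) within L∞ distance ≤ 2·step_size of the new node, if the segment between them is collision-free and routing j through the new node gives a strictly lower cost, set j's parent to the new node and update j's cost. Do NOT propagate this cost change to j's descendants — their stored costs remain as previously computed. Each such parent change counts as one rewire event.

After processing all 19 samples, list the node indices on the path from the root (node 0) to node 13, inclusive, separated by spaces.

1. q=(17,6) nearest=0 d=15 new=(8,6) → add node 1 parent=0 cost=6
2. q=(1,18) nearest=1 d=12 new=(2,12) → add node 2 parent=1 cost=12
3. q=(15,18) nearest=1 d=12 new=(14,12) → add node 3 parent=1 cost=12
4. q=(13,11) nearest=3 d=1 new=(13,11) → add node 4 parent=3 cost=13
5. q=(20,16) nearest=3 d=6 new=(20,16) → add node 5 parent=3 cost=18
6. q=(24,18) nearest=5 d=4 new=(24,18) → add node 6 parent=5 cost=22
7. q=(24,13) nearest=5 d=4 new=(24,13) → add node 7 parent=5 cost=22
8. q=(21,26) nearest=6 d=8 new=(21,24) → add node 8 parent=6 cost=28
9. q=(16,8) nearest=4 d=3 new=(16,8) → add node 9 parent=4 cost=16
10. q=(19,24) nearest=8 d=2 new=(19,24) → add node 10 parent=8 cost=30
11. q=(2,17) nearest=2 d=5 new=(2,17) → add node 11 parent=2 cost=17
12. q=(1,2) nearest=0 d=1 new=(1,2) → add node 12 parent=0 cost=1; rewire 2→12 (11<12)
13. q=(6,21) nearest=11 d=4 new=(6,21) → add node 13 parent=11 cost=21
14. q=(16,0) nearest=1 d=8 new=(14,0) → add node 14 parent=1 cost=12
15. q=(11,8) nearest=1 d=3 new=(11,8) → add node 15 parent=1 cost=9; rewire 4→15 (12<13); rewire 9→15 (14<16)
16. q=(20,5) nearest=9 d=4 new=(20,5) → add node 16 parent=9 cost=18
17. q=(9,2) nearest=1 d=4 new=(9,2) → add node 17 parent=1 cost=10
18. q=(19,10) nearest=9 d=3 new=(19,10) → add node 18 parent=9 cost=17
19. q=(12,13) nearest=3 d=2 new=(12,13) → add node 19 parent=3 cost=14; rewire 8→19 (25<28); rewire 10→19 (25<30)

Path: 0 12 2 11 13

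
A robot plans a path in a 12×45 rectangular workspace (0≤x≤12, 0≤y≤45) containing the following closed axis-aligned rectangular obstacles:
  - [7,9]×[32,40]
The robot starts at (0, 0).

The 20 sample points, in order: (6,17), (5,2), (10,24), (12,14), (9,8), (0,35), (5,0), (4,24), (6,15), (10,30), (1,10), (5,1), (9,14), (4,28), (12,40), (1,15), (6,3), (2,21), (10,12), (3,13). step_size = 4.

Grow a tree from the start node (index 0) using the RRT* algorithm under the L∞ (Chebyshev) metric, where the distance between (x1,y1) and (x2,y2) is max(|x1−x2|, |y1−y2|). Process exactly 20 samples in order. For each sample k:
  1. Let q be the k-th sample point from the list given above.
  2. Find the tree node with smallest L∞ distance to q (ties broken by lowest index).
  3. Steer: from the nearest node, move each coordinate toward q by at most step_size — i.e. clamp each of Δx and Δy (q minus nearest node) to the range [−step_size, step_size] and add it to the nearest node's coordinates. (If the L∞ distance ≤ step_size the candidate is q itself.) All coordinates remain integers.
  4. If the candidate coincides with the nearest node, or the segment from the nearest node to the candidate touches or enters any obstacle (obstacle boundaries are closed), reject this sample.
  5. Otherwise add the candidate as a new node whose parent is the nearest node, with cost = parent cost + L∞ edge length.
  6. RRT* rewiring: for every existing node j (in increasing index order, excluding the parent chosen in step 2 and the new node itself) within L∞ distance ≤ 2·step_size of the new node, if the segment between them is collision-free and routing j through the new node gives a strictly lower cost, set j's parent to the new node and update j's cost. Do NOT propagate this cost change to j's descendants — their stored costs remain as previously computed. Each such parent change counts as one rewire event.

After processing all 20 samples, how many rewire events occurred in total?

Rewire events: 3

1. q=(6,17) nearest=0 d=17 new=(4,4) → add node 1 parent=0 cost=4
2. q=(5,2) nearest=1 d=2 new=(5,2) → add node 2 parent=1 cost=6
3. q=(10,24) nearest=1 d=20 new=(8,8) → add node 3 parent=1 cost=8
4. q=(12,14) nearest=3 d=6 new=(12,12) → add node 4 parent=3 cost=12
5. q=(9,8) nearest=3 d=1 new=(9,8) → add node 5 parent=3 cost=9
6. q=(0,35) nearest=4 d=23 new=(8,16) → add node 6 parent=4 cost=16
7. q=(5,0) nearest=2 d=2 new=(5,0) → add node 7 parent=2 cost=8
8. q=(4,24) nearest=6 d=8 new=(4,20) → add node 8 parent=6 cost=20
9. q=(6,15) nearest=6 d=2 new=(6,15) → add node 9 parent=6 cost=18
10. q=(10,30) nearest=8 d=10 new=(8,24) → add node 10 parent=8 cost=24
11. q=(1,10) nearest=9 d=5 new=(2,11) → add node 11 parent=9 cost=22
12. q=(5,1) nearest=2 d=1 new=(5,1) → add node 12 parent=2 cost=7
13. q=(9,14) nearest=6 d=2 new=(9,14) → add node 13 parent=6 cost=18
14. q=(4,28) nearest=10 d=4 new=(4,28) → add node 14 parent=10 cost=28
15. q=(12,40) nearest=14 d=12 new=(8,32) → blocked by [7,9]×[32,40], reject
16. q=(1,15) nearest=11 d=4 new=(1,15) → add node 15 parent=11 cost=26
17. q=(6,3) nearest=2 d=1 new=(6,3) → add node 16 parent=2 cost=7; rewire 11→16 (15<22)
18. q=(2,21) nearest=8 d=2 new=(2,21) → add node 17 parent=8 cost=22
19. q=(10,12) nearest=4 d=2 new=(10,12) → add node 18 parent=4 cost=14; rewire 13→18 (16<18)
20. q=(3,13) nearest=11 d=2 new=(3,13) → add node 19 parent=11 cost=17; rewire 15→19 (19<26)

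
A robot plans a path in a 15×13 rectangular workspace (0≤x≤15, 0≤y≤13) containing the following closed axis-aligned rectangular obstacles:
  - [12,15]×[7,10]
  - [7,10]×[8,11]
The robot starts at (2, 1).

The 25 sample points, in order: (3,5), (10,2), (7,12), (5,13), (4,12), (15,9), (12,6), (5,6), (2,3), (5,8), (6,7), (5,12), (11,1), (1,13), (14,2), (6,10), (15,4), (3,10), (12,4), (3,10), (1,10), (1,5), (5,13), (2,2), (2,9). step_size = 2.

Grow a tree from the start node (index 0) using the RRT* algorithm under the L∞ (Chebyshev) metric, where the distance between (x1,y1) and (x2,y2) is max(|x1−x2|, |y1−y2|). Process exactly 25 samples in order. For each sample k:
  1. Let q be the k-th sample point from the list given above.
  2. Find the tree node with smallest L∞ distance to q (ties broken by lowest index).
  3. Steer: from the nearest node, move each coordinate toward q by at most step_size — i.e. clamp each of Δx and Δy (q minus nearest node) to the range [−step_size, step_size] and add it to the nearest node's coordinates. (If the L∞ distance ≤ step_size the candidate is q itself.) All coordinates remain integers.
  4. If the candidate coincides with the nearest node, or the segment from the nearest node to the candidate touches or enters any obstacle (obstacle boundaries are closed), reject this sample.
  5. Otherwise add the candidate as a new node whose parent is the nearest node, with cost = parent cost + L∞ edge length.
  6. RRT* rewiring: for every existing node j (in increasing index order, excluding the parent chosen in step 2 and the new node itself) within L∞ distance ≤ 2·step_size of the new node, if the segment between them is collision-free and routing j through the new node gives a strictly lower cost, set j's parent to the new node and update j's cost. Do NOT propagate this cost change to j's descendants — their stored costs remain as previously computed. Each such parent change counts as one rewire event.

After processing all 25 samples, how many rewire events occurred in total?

Rewire events: 1

1. q=(3,5) nearest=0 d=4 new=(3,3) → add node 1 parent=0 cost=2
2. q=(10,2) nearest=1 d=7 new=(5,2) → add node 2 parent=1 cost=4
3. q=(7,12) nearest=1 d=9 new=(5,5) → add node 3 parent=1 cost=4
4. q=(5,13) nearest=3 d=8 new=(5,7) → add node 4 parent=3 cost=6
5. q=(4,12) nearest=4 d=5 new=(4,9) → add node 5 parent=4 cost=8
6. q=(15,9) nearest=2 d=10 new=(7,4) → add node 6 parent=2 cost=6
7. q=(12,6) nearest=6 d=5 new=(9,6) → add node 7 parent=6 cost=8
8. q=(5,6) nearest=3 d=1 new=(5,6) → add node 8 parent=3 cost=5
9. q=(2,3) nearest=1 d=1 new=(2,3) → add node 9 parent=1 cost=3
10. q=(5,8) nearest=4 d=1 new=(5,8) → add node 10 parent=4 cost=7
11. q=(6,7) nearest=4 d=1 new=(6,7) → add node 11 parent=4 cost=7
12. q=(5,12) nearest=5 d=3 new=(5,11) → add node 12 parent=5 cost=10
13. q=(11,1) nearest=6 d=4 new=(9,2) → add node 13 parent=6 cost=8
14. q=(1,13) nearest=5 d=4 new=(2,11) → add node 14 parent=5 cost=10
15. q=(14,2) nearest=7 d=5 new=(11,4) → add node 15 parent=7 cost=10
16. q=(6,10) nearest=12 d=1 new=(6,10) → add node 16 parent=12 cost=11
17. q=(15,4) nearest=15 d=4 new=(13,4) → add node 17 parent=15 cost=12
18. q=(3,10) nearest=5 d=1 new=(3,10) → add node 18 parent=5 cost=9
19. q=(12,4) nearest=15 d=1 new=(12,4) → add node 19 parent=15 cost=11
20. q=(3,10) nearest=18 d=0 → coincident, reject
21. q=(1,10) nearest=14 d=1 new=(1,10) → add node 20 parent=14 cost=11
22. q=(1,5) nearest=1 d=2 new=(1,5) → add node 21 parent=1 cost=4
23. q=(5,13) nearest=12 d=2 new=(5,13) → add node 22 parent=12 cost=12
24. q=(2,2) nearest=0 d=1 new=(2,2) → add node 23 parent=0 cost=1; rewire 9→23 (2<3)
25. q=(2,9) nearest=18 d=1 new=(2,9) → add node 24 parent=18 cost=10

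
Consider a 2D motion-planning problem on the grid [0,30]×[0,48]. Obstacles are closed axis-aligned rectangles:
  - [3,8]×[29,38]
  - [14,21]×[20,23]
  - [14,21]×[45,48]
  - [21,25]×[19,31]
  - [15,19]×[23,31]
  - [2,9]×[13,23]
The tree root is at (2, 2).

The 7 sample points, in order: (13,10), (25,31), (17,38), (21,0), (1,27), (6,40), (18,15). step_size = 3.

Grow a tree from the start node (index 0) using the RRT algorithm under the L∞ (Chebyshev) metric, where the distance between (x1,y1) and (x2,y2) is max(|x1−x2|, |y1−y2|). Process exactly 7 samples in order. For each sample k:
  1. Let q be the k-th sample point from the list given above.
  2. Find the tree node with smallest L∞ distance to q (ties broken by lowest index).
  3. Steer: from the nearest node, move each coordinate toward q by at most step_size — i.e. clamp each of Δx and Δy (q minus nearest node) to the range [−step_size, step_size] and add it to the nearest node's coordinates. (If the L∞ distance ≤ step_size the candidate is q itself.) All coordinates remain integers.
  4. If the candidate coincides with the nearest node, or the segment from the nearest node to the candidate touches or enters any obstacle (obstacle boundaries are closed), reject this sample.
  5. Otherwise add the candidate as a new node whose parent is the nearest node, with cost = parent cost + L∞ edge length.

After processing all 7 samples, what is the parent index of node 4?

Parent of node 4: 3

1. q=(13,10) nearest=0 d=11 new=(5,5) → add node 1 parent=0 cost=3
2. q=(25,31) nearest=1 d=26 new=(8,8) → add node 2 parent=1 cost=6
3. q=(17,38) nearest=2 d=30 new=(11,11) → add node 3 parent=2 cost=9
4. q=(21,0) nearest=3 d=11 new=(14,8) → add node 4 parent=3 cost=12
5. q=(1,27) nearest=3 d=16 new=(8,14) → blocked by [2,9]×[13,23], reject
6. q=(6,40) nearest=3 d=29 new=(8,14) → blocked by [2,9]×[13,23], reject
7. q=(18,15) nearest=3 d=7 new=(14,14) → add node 5 parent=3 cost=12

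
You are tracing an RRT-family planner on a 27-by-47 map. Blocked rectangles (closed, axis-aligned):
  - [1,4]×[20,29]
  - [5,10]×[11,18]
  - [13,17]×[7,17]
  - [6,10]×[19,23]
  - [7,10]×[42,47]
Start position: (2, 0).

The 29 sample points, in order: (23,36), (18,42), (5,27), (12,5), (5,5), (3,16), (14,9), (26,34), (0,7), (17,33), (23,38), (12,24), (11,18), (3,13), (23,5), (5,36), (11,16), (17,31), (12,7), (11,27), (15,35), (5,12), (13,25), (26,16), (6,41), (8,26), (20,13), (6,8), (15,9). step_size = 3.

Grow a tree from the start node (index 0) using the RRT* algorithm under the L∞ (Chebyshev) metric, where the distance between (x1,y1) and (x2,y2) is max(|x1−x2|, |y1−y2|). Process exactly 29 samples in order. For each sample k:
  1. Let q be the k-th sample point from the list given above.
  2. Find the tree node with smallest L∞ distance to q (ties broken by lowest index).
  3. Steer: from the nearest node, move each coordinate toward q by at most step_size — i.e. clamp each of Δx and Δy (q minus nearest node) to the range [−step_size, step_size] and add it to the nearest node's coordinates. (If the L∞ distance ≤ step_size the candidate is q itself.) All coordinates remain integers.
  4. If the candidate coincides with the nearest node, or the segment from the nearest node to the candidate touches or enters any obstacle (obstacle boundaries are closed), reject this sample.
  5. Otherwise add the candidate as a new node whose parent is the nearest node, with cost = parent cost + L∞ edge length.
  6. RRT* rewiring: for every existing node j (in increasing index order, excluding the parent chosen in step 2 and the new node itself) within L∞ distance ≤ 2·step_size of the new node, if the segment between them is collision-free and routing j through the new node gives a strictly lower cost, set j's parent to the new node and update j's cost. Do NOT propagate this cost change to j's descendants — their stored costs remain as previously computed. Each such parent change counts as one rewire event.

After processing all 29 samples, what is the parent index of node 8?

Parent of node 8: 6

1. q=(23,36) nearest=0 d=36 new=(5,3) → add node 1 parent=0 cost=3
2. q=(18,42) nearest=1 d=39 new=(8,6) → add node 2 parent=1 cost=6
3. q=(5,27) nearest=2 d=21 new=(5,9) → add node 3 parent=2 cost=9
4. q=(12,5) nearest=2 d=4 new=(11,5) → add node 4 parent=2 cost=9
5. q=(5,5) nearest=1 d=2 new=(5,5) → add node 5 parent=1 cost=5
6. q=(3,16) nearest=3 d=7 new=(3,12) → add node 6 parent=3 cost=12
7. q=(14,9) nearest=4 d=4 new=(14,8) → blocked by [13,17]×[7,17], reject
8. q=(26,34) nearest=6 d=23 new=(6,15) → blocked by [5,10]×[11,18], reject
9. q=(0,7) nearest=1 d=5 new=(2,6) → add node 7 parent=1 cost=6
10. q=(17,33) nearest=6 d=21 new=(6,15) → blocked by [5,10]×[11,18], reject
11. q=(23,38) nearest=6 d=26 new=(6,15) → blocked by [5,10]×[11,18], reject
12. q=(12,24) nearest=6 d=12 new=(6,15) → blocked by [5,10]×[11,18], reject
13. q=(11,18) nearest=6 d=8 new=(6,15) → blocked by [5,10]×[11,18], reject
14. q=(3,13) nearest=6 d=1 new=(3,13) → add node 8 parent=6 cost=13
15. q=(23,5) nearest=4 d=12 new=(14,5) → add node 9 parent=4 cost=12
16. q=(5,36) nearest=8 d=23 new=(5,16) → blocked by [5,10]×[11,18], reject
17. q=(11,16) nearest=3 d=7 new=(8,12) → blocked by [5,10]×[11,18], reject
18. q=(17,31) nearest=8 d=18 new=(6,16) → blocked by [5,10]×[11,18], reject
19. q=(12,7) nearest=4 d=2 new=(12,7) → add node 10 parent=4 cost=11
20. q=(11,27) nearest=8 d=14 new=(6,16) → blocked by [5,10]×[11,18], reject
21. q=(15,35) nearest=8 d=22 new=(6,16) → blocked by [5,10]×[11,18], reject
22. q=(5,12) nearest=6 d=2 new=(5,12) → blocked by [5,10]×[11,18], reject
23. q=(13,25) nearest=8 d=12 new=(6,16) → blocked by [5,10]×[11,18], reject
24. q=(26,16) nearest=9 d=12 new=(17,8) → blocked by [13,17]×[7,17], reject
25. q=(6,41) nearest=8 d=28 new=(6,16) → blocked by [5,10]×[11,18], reject
26. q=(8,26) nearest=8 d=13 new=(6,16) → blocked by [5,10]×[11,18], reject
27. q=(20,13) nearest=9 d=8 new=(17,8) → blocked by [13,17]×[7,17], reject
28. q=(6,8) nearest=3 d=1 new=(6,8) → add node 11 parent=3 cost=10
29. q=(15,9) nearest=10 d=3 new=(15,9) → blocked by [13,17]×[7,17], reject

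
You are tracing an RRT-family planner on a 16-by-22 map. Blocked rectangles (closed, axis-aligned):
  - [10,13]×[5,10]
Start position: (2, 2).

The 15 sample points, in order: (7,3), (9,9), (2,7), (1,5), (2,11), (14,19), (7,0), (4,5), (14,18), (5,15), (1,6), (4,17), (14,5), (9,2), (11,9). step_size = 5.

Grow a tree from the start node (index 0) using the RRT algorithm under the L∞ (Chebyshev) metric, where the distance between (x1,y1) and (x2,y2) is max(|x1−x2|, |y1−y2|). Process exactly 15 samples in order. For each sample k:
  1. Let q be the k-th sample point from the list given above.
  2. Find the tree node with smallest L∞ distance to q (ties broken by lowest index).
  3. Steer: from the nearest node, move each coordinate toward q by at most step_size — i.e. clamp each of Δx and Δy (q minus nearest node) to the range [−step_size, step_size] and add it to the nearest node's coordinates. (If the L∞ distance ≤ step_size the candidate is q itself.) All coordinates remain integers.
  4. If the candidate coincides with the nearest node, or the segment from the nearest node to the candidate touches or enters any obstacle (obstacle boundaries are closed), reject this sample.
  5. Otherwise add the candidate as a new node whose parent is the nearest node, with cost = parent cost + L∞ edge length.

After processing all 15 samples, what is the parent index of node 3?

1. q=(7,3) nearest=0 d=5 new=(7,3) → add node 1 parent=0 cost=5
2. q=(9,9) nearest=1 d=6 new=(9,8) → add node 2 parent=1 cost=10
3. q=(2,7) nearest=0 d=5 new=(2,7) → add node 3 parent=0 cost=5
4. q=(1,5) nearest=3 d=2 new=(1,5) → add node 4 parent=3 cost=7
5. q=(2,11) nearest=3 d=4 new=(2,11) → add node 5 parent=3 cost=9
6. q=(14,19) nearest=2 d=11 new=(14,13) → blocked by [10,13]×[5,10], reject
7. q=(7,0) nearest=1 d=3 new=(7,0) → add node 6 parent=1 cost=8
8. q=(4,5) nearest=3 d=2 new=(4,5) → add node 7 parent=3 cost=7
9. q=(14,18) nearest=2 d=10 new=(14,13) → blocked by [10,13]×[5,10], reject
10. q=(5,15) nearest=5 d=4 new=(5,15) → add node 8 parent=5 cost=13
11. q=(1,6) nearest=3 d=1 new=(1,6) → add node 9 parent=3 cost=6
12. q=(4,17) nearest=8 d=2 new=(4,17) → add node 10 parent=8 cost=15
13. q=(14,5) nearest=2 d=5 new=(14,5) → blocked by [10,13]×[5,10], reject
14. q=(9,2) nearest=1 d=2 new=(9,2) → add node 11 parent=1 cost=7
15. q=(11,9) nearest=2 d=2 new=(11,9) → blocked by [10,13]×[5,10], reject

Parent of node 3: 0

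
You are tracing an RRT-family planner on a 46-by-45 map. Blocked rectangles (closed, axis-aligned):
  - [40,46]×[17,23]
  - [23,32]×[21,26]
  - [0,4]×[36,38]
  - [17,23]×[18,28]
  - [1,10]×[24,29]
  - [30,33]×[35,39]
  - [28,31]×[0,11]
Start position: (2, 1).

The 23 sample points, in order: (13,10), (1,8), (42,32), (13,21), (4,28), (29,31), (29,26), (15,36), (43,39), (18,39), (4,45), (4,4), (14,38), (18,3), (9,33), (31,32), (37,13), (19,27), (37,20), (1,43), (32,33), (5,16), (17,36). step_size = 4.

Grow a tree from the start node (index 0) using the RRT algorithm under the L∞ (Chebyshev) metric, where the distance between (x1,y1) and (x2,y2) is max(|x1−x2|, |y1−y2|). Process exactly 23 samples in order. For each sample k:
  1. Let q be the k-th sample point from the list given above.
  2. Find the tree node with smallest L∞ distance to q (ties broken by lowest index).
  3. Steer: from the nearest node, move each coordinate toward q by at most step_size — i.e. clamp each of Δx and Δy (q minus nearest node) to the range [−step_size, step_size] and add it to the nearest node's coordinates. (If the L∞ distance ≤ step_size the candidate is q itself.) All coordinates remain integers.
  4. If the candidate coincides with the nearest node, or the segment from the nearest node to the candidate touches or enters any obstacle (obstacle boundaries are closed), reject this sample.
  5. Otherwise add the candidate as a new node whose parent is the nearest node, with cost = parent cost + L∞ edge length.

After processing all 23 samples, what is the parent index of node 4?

Parent of node 4: 3

1. q=(13,10) nearest=0 d=11 new=(6,5) → add node 1 parent=0 cost=4
2. q=(1,8) nearest=1 d=5 new=(2,8) → add node 2 parent=1 cost=8
3. q=(42,32) nearest=1 d=36 new=(10,9) → add node 3 parent=1 cost=8
4. q=(13,21) nearest=3 d=12 new=(13,13) → add node 4 parent=3 cost=12
5. q=(4,28) nearest=4 d=15 new=(9,17) → add node 5 parent=4 cost=16
6. q=(29,31) nearest=4 d=18 new=(17,17) → add node 6 parent=4 cost=16
7. q=(29,26) nearest=6 d=12 new=(21,21) → blocked by [17,23]×[18,28], reject
8. q=(15,36) nearest=5 d=19 new=(13,21) → add node 7 parent=5 cost=20
9. q=(43,39) nearest=6 d=26 new=(21,21) → blocked by [17,23]×[18,28], reject
10. q=(18,39) nearest=7 d=18 new=(17,25) → blocked by [17,23]×[18,28], reject
11. q=(4,45) nearest=7 d=24 new=(9,25) → blocked by [1,10]×[24,29], reject
12. q=(4,4) nearest=1 d=2 new=(4,4) → add node 8 parent=1 cost=6
13. q=(14,38) nearest=7 d=17 new=(14,25) → add node 9 parent=7 cost=24
14. q=(18,3) nearest=3 d=8 new=(14,5) → add node 10 parent=3 cost=12
15. q=(9,33) nearest=9 d=8 new=(10,29) → blocked by [1,10]×[24,29], reject
16. q=(31,32) nearest=6 d=15 new=(21,21) → blocked by [17,23]×[18,28], reject
17. q=(37,13) nearest=6 d=20 new=(21,13) → add node 11 parent=6 cost=20
18. q=(19,27) nearest=9 d=5 new=(18,27) → blocked by [17,23]×[18,28], reject
19. q=(37,20) nearest=11 d=16 new=(25,17) → add node 12 parent=11 cost=24
20. q=(1,43) nearest=9 d=18 new=(10,29) → blocked by [1,10]×[24,29], reject
21. q=(32,33) nearest=6 d=16 new=(21,21) → blocked by [17,23]×[18,28], reject
22. q=(5,16) nearest=5 d=4 new=(5,16) → add node 13 parent=5 cost=20
23. q=(17,36) nearest=9 d=11 new=(17,29) → add node 14 parent=9 cost=28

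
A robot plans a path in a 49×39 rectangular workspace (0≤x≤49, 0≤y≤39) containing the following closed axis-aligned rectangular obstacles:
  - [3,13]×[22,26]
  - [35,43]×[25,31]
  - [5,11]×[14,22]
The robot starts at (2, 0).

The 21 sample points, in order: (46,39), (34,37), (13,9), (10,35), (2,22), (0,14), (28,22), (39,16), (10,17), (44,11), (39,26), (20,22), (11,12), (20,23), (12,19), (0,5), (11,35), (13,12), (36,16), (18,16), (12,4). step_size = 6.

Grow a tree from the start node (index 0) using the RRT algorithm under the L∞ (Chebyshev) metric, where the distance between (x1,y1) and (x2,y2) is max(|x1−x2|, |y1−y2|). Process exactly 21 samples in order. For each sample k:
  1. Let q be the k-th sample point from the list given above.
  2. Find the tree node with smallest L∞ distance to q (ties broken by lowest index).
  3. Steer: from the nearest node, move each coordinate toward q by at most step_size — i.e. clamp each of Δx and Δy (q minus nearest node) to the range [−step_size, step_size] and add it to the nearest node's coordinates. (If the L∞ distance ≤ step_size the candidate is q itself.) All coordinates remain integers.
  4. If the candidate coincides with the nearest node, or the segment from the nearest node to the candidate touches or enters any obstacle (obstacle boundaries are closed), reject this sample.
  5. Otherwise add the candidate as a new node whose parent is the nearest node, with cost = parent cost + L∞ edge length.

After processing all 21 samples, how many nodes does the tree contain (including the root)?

Node count: 19

1. q=(46,39) nearest=0 d=44 new=(8,6) → add node 1 parent=0 cost=6
2. q=(34,37) nearest=1 d=31 new=(14,12) → add node 2 parent=1 cost=12
3. q=(13,9) nearest=2 d=3 new=(13,9) → add node 3 parent=2 cost=15
4. q=(10,35) nearest=2 d=23 new=(10,18) → blocked by [5,11]×[14,22], reject
5. q=(2,22) nearest=2 d=12 new=(8,18) → blocked by [5,11]×[14,22], reject
6. q=(0,14) nearest=1 d=8 new=(2,12) → add node 4 parent=1 cost=12
7. q=(28,22) nearest=2 d=14 new=(20,18) → add node 5 parent=2 cost=18
8. q=(39,16) nearest=5 d=19 new=(26,16) → add node 6 parent=5 cost=24
9. q=(10,17) nearest=2 d=5 new=(10,17) → blocked by [5,11]×[14,22], reject
10. q=(44,11) nearest=6 d=18 new=(32,11) → add node 7 parent=6 cost=30
11. q=(39,26) nearest=6 d=13 new=(32,22) → add node 8 parent=6 cost=30
12. q=(20,22) nearest=5 d=4 new=(20,22) → add node 9 parent=5 cost=22
13. q=(11,12) nearest=2 d=3 new=(11,12) → add node 10 parent=2 cost=15
14. q=(20,23) nearest=9 d=1 new=(20,23) → add node 11 parent=9 cost=23
15. q=(12,19) nearest=2 d=7 new=(12,18) → add node 12 parent=2 cost=18
16. q=(0,5) nearest=0 d=5 new=(0,5) → add node 13 parent=0 cost=5
17. q=(11,35) nearest=11 d=12 new=(14,29) → add node 14 parent=11 cost=29
18. q=(13,12) nearest=2 d=1 new=(13,12) → add node 15 parent=2 cost=13
19. q=(36,16) nearest=7 d=5 new=(36,16) → add node 16 parent=7 cost=35
20. q=(18,16) nearest=5 d=2 new=(18,16) → add node 17 parent=5 cost=20
21. q=(12,4) nearest=1 d=4 new=(12,4) → add node 18 parent=1 cost=10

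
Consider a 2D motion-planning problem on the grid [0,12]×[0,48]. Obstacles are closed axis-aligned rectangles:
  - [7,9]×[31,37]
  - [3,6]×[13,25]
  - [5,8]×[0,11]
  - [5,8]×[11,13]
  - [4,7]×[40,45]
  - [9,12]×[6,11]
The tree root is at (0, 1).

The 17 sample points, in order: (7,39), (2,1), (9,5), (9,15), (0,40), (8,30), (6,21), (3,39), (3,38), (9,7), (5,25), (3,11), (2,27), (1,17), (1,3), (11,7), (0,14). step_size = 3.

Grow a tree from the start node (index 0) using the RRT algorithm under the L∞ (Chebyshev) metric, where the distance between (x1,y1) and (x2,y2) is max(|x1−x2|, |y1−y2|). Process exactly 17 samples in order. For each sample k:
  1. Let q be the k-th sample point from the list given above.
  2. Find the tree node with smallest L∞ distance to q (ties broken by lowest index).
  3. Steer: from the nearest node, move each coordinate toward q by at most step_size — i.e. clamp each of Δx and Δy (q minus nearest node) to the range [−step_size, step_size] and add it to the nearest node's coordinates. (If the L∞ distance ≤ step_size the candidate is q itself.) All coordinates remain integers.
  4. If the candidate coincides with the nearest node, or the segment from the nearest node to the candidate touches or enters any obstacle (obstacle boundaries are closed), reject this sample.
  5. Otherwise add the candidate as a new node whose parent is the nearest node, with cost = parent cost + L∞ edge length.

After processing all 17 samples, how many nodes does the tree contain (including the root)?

1. q=(7,39) nearest=0 d=38 new=(3,4) → add node 1 parent=0 cost=3
2. q=(2,1) nearest=0 d=2 new=(2,1) → add node 2 parent=0 cost=2
3. q=(9,5) nearest=1 d=6 new=(6,5) → blocked by [5,8]×[0,11], reject
4. q=(9,15) nearest=1 d=11 new=(6,7) → blocked by [5,8]×[0,11], reject
5. q=(0,40) nearest=1 d=36 new=(0,7) → add node 3 parent=1 cost=6
6. q=(8,30) nearest=3 d=23 new=(3,10) → add node 4 parent=3 cost=9
7. q=(6,21) nearest=4 d=11 new=(6,13) → blocked by [3,6]×[13,25], reject
8. q=(3,39) nearest=4 d=29 new=(3,13) → blocked by [3,6]×[13,25], reject
9. q=(3,38) nearest=4 d=28 new=(3,13) → blocked by [3,6]×[13,25], reject
10. q=(9,7) nearest=1 d=6 new=(6,7) → blocked by [5,8]×[0,11], reject
11. q=(5,25) nearest=4 d=15 new=(5,13) → blocked by [3,6]×[13,25], reject
12. q=(3,11) nearest=4 d=1 new=(3,11) → add node 5 parent=4 cost=10
13. q=(2,27) nearest=5 d=16 new=(2,14) → add node 6 parent=5 cost=13
14. q=(1,17) nearest=6 d=3 new=(1,17) → add node 7 parent=6 cost=16
15. q=(1,3) nearest=0 d=2 new=(1,3) → add node 8 parent=0 cost=2
16. q=(11,7) nearest=1 d=8 new=(6,7) → blocked by [5,8]×[0,11], reject
17. q=(0,14) nearest=6 d=2 new=(0,14) → add node 9 parent=6 cost=15

Node count: 10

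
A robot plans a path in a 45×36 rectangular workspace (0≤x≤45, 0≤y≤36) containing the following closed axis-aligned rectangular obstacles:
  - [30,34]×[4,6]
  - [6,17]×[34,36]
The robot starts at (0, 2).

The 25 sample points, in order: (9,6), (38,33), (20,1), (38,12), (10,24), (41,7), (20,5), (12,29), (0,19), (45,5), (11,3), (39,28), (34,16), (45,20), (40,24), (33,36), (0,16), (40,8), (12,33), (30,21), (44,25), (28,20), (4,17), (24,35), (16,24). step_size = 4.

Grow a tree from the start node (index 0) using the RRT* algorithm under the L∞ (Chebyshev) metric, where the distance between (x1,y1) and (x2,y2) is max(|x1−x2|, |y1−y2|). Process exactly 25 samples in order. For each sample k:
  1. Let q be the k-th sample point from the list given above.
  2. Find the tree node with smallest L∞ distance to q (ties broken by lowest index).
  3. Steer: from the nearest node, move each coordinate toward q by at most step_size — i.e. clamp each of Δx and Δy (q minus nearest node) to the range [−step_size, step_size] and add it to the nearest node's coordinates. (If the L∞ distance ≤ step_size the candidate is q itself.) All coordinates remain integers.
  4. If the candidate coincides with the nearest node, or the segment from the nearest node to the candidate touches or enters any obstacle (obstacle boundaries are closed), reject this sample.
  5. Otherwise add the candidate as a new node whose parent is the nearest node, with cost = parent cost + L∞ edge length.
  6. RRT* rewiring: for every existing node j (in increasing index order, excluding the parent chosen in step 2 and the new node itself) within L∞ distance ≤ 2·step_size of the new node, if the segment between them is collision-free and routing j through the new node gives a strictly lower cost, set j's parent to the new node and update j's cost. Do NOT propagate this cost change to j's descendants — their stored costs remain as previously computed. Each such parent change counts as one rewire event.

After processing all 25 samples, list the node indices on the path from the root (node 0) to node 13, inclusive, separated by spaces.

1. q=(9,6) nearest=0 d=9 new=(4,6) → add node 1 parent=0 cost=4
2. q=(38,33) nearest=1 d=34 new=(8,10) → add node 2 parent=1 cost=8
3. q=(20,1) nearest=2 d=12 new=(12,6) → add node 3 parent=2 cost=12
4. q=(38,12) nearest=3 d=26 new=(16,10) → add node 4 parent=3 cost=16
5. q=(10,24) nearest=2 d=14 new=(10,14) → add node 5 parent=2 cost=12
6. q=(41,7) nearest=4 d=25 new=(20,7) → add node 6 parent=4 cost=20
7. q=(20,5) nearest=6 d=2 new=(20,5) → add node 7 parent=6 cost=22
8. q=(12,29) nearest=5 d=15 new=(12,18) → add node 8 parent=5 cost=16
9. q=(0,19) nearest=2 d=9 new=(4,14) → add node 9 parent=2 cost=12
10. q=(45,5) nearest=6 d=25 new=(24,5) → add node 10 parent=6 cost=24
11. q=(11,3) nearest=3 d=3 new=(11,3) → add node 11 parent=3 cost=15
12. q=(39,28) nearest=6 d=21 new=(24,11) → add node 12 parent=6 cost=24
13. q=(34,16) nearest=12 d=10 new=(28,15) → add node 13 parent=12 cost=28
14. q=(45,20) nearest=13 d=17 new=(32,19) → add node 14 parent=13 cost=32
15. q=(40,24) nearest=14 d=8 new=(36,23) → add node 15 parent=14 cost=36
16. q=(33,36) nearest=15 d=13 new=(33,27) → add node 16 parent=15 cost=40
17. q=(0,16) nearest=9 d=4 new=(0,16) → add node 17 parent=9 cost=16
18. q=(40,8) nearest=14 d=11 new=(36,15) → add node 18 parent=14 cost=36
19. q=(12,33) nearest=8 d=15 new=(12,22) → add node 19 parent=8 cost=20
20. q=(30,21) nearest=14 d=2 new=(30,21) → add node 20 parent=14 cost=34
21. q=(44,25) nearest=15 d=8 new=(40,25) → add node 21 parent=15 cost=40
22. q=(28,20) nearest=20 d=2 new=(28,20) → add node 22 parent=20 cost=36
23. q=(4,17) nearest=9 d=3 new=(4,17) → add node 23 parent=9 cost=15
24. q=(24,35) nearest=16 d=9 new=(29,31) → add node 24 parent=16 cost=44
25. q=(16,24) nearest=19 d=4 new=(16,24) → add node 25 parent=19 cost=24

Path: 0 1 2 3 4 6 12 13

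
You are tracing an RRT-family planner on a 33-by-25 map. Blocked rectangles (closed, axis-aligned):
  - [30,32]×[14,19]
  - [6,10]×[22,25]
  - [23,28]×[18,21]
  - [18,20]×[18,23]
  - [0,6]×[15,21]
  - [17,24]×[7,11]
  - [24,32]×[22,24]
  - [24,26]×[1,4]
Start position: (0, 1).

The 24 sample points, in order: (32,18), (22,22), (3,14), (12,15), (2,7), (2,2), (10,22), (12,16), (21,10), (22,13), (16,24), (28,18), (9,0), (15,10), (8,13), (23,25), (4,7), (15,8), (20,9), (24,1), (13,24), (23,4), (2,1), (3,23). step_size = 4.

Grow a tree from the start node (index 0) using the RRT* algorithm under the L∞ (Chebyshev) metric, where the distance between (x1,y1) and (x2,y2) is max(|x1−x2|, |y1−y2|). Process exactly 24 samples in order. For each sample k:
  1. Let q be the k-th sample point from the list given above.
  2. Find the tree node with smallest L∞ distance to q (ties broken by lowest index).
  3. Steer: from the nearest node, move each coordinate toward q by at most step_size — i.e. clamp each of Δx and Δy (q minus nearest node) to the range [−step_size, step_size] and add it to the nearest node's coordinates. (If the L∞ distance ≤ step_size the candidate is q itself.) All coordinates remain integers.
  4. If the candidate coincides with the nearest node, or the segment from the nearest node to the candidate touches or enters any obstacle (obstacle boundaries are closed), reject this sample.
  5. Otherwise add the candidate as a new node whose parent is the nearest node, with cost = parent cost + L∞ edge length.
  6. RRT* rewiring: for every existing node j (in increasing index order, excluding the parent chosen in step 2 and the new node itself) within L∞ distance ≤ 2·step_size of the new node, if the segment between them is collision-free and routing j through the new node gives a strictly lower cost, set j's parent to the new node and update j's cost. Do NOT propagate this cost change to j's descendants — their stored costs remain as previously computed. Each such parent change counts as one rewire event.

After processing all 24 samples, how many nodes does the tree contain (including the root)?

Node count: 18

1. q=(32,18) nearest=0 d=32 new=(4,5) → add node 1 parent=0 cost=4
2. q=(22,22) nearest=1 d=18 new=(8,9) → add node 2 parent=1 cost=8
3. q=(3,14) nearest=2 d=5 new=(4,13) → add node 3 parent=2 cost=12
4. q=(12,15) nearest=2 d=6 new=(12,13) → add node 4 parent=2 cost=12
5. q=(2,7) nearest=1 d=2 new=(2,7) → add node 5 parent=1 cost=6
6. q=(2,2) nearest=0 d=2 new=(2,2) → add node 6 parent=0 cost=2
7. q=(10,22) nearest=3 d=9 new=(8,17) → blocked by [0,6]×[15,21], reject
8. q=(12,16) nearest=4 d=3 new=(12,16) → add node 7 parent=4 cost=15
9. q=(21,10) nearest=4 d=9 new=(16,10) → add node 8 parent=4 cost=16
10. q=(22,13) nearest=8 d=6 new=(20,13) → blocked by [17,24]×[7,11], reject
11. q=(16,24) nearest=7 d=8 new=(16,20) → add node 9 parent=7 cost=19
12. q=(28,18) nearest=8 d=12 new=(20,14) → blocked by [17,24]×[7,11], reject
13. q=(9,0) nearest=1 d=5 new=(8,1) → add node 10 parent=1 cost=8
14. q=(15,10) nearest=8 d=1 new=(15,10) → add node 11 parent=8 cost=17
15. q=(8,13) nearest=2 d=4 new=(8,13) → add node 12 parent=2 cost=12
16. q=(23,25) nearest=9 d=7 new=(20,24) → blocked by [18,20]×[18,23], reject
17. q=(4,7) nearest=1 d=2 new=(4,7) → add node 13 parent=1 cost=6
18. q=(15,8) nearest=8 d=2 new=(15,8) → add node 14 parent=8 cost=18
19. q=(20,9) nearest=8 d=4 new=(20,9) → blocked by [17,24]×[7,11], reject
20. q=(24,1) nearest=8 d=9 new=(20,6) → blocked by [17,24]×[7,11], reject
21. q=(13,24) nearest=9 d=4 new=(13,24) → add node 15 parent=9 cost=23
22. q=(23,4) nearest=8 d=7 new=(20,6) → blocked by [17,24]×[7,11], reject
23. q=(2,1) nearest=6 d=1 new=(2,1) → add node 16 parent=6 cost=3
24. q=(3,23) nearest=7 d=9 new=(8,20) → add node 17 parent=7 cost=19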